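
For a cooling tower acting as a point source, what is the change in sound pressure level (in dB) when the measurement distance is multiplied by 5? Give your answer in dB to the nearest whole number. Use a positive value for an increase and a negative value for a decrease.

-14 dB

With spherical spreading the level changes by −20·log₁₀(r₂/r₁).
ΔL = −20·log₁₀(5) = -13.98 dB.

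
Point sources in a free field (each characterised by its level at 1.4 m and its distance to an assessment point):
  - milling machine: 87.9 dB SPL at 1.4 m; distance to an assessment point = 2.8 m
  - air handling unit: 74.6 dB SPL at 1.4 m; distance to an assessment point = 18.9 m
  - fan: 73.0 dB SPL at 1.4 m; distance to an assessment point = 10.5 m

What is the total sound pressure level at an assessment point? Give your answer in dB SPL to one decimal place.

81.9 dB SPL

Propagate each source to the receiver with L = L_ref − 20·log₁₀(r/r_ref), then add intensities.
milling machine: 87.9 − 20·log₁₀(2.8/1.4) = 87.9 − 6.02 = 81.88 dB SPL.
air handling unit: 74.6 − 20·log₁₀(18.9/1.4) = 74.6 − 22.61 = 51.99 dB SPL.
fan: 73.0 − 20·log₁₀(10.5/1.4) = 73.0 − 17.50 = 55.50 dB SPL.
Σ 10^(L/10) = 1.547e+08 → L_total = 10·log₁₀(1.547e+08) = 81.89 dB SPL.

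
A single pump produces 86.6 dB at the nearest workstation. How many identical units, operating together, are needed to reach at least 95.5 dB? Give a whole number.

N identical sources give L₁ + 10·log₁₀ N, so require 10·log₁₀ N ≥ 95.5 − 86.6 = 8.9 dB.
N ≥ 10^(8.9/10) = 7.762, so N = 8.

8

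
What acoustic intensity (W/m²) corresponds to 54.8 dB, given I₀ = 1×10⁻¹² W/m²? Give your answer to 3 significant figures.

3.02e-07 W/m²

I = I₀·10^(L/10) = 10⁻¹² × 10^(54.8/10) = 10^(-6.520).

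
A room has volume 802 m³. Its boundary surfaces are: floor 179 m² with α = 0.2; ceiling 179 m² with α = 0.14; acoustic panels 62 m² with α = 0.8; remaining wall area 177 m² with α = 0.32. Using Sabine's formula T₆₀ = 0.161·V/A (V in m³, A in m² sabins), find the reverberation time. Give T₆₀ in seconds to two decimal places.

0.77 s

Total absorption A = 179·0.2 + 179·0.14 + 62·0.8 + 177·0.32 = 167.10 m² sabins.
T₆₀ = 0.161 × 802 / 167.10 = 0.773 s.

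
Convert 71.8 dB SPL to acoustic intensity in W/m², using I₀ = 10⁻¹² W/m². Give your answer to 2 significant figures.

I = I₀·10^(L/10) = 10⁻¹² × 10^(71.8/10) = 10^(-4.820).

1.5e-05 W/m²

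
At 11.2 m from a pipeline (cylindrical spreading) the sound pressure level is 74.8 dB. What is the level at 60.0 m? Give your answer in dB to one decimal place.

Cylindrical spreading from a line source gives a 10·log₁₀(r₂/r₁) drop.
L₂ = 74.8 − 10·log₁₀(60.0/11.2) = 74.8 − 7.289 = 67.51 dB.

67.5 dB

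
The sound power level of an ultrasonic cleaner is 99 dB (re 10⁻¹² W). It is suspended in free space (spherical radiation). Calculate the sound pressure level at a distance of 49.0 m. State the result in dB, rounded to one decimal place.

The power spreads over a sphere of area 4π·r², so L_p = L_w − 10·log₁₀(4π·r²).
4π·r² = 3.017e+04 m², 10·log₁₀ of that is 44.796 dB.
L_p = 99 − 44.796 = 54.20 dB.

54.2 dB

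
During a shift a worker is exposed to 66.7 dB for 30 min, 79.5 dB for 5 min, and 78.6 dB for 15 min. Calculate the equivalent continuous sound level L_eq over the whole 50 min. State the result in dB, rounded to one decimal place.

75.2 dB

The energy average is taken in the linear domain: L_eq = 10·log₁₀[(Σ tᵢ·10^(Lᵢ/10))/T], T = 50 min.
Σ tᵢ·10^(Lᵢ/10) = 30·10^(66.7/10) + 5·10^(79.5/10) + 15·10^(78.6/10) = 1.673e+09.
L_eq = 10·log₁₀(1.673e+09/50) = 75.24 dB.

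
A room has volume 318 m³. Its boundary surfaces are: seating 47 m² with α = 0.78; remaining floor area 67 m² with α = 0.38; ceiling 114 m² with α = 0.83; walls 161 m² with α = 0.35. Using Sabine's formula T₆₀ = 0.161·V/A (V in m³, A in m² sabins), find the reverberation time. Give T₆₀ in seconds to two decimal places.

Total absorption A = 47·0.78 + 67·0.38 + 114·0.83 + 161·0.35 = 213.09 m² sabins.
T₆₀ = 0.161 × 318 / 213.09 = 0.240 s.

0.24 s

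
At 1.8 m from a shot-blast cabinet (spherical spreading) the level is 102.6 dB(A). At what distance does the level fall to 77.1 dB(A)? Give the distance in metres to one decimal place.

The 25.5 dB drop corresponds to a distance ratio of 10^(25.5/20) for a point source.
r₂ = 1.8·10^((102.6−77.1)/20) = 1.8·10^(25.5/20) = 33.91 m.

33.9 m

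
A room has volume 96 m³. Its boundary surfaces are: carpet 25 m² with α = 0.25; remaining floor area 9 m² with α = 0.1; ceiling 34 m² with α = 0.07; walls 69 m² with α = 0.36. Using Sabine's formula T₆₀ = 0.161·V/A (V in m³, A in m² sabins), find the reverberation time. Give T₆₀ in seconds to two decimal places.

Total absorption A = 25·0.25 + 9·0.1 + 34·0.07 + 69·0.36 = 34.37 m² sabins.
T₆₀ = 0.161·V/A = 0.161·96/34.37 = 0.450 s.

0.45 s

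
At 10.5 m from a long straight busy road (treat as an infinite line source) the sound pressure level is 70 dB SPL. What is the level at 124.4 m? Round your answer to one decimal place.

Line-source attenuation: ΔL = 10·log₁₀(r₂/r₁) = 10·log₁₀(124.4/10.5) = 10.736 dB.
L₂ = 70 − 10·log₁₀(124.4/10.5) = 70 − 10.736 = 59.26 dB SPL.

59.3 dB SPL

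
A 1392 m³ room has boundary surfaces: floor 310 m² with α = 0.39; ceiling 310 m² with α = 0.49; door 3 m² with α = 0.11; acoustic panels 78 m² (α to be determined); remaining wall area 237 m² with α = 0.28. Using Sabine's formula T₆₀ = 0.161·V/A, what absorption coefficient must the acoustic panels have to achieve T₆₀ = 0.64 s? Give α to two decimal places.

A = 0.161·V/T₆₀ = 0.161·1392/0.64 = 350.18 m² sabins.
Absorption from the other surfaces = 310·0.39 + 310·0.49 + 3·0.11 + 237·0.28 = 339.49 m², so the acoustic panels must supply 10.69 m² over 78 m².
α = 10.69/78 = 0.137.

0.14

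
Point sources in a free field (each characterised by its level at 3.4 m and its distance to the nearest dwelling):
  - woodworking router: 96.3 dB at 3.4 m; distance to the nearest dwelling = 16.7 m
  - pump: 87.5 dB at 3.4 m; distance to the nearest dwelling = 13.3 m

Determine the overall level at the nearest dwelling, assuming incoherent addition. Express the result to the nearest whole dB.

83 dB

Propagate each source to the receiver with L = L_ref − 20·log₁₀(r/r_ref), then add intensities.
woodworking router: 96.3 − 20·log₁₀(16.7/3.4) = 96.3 − 13.82 = 82.48 dB.
pump: 87.5 − 20·log₁₀(13.3/3.4) = 87.5 − 11.85 = 75.65 dB.
Σ 10^(L/10) = 2.136e+08 → L_total = 10·log₁₀(2.136e+08) = 83.30 dB.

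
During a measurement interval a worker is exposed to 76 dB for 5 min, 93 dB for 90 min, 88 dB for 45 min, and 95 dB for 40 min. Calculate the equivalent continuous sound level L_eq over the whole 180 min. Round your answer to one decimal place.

92.7 dB

L_eq = 10·log₁₀[(1/T)·Σ tᵢ·10^(Lᵢ/10)] with T = 180 min.
Σ tᵢ·10^(Lᵢ/10) = 5·10^(76/10) + 90·10^(93/10) + 45·10^(88/10) + 40·10^(95/10) = 3.347e+11.
L_eq = 10·log₁₀(3.347e+11/180) = 92.69 dB.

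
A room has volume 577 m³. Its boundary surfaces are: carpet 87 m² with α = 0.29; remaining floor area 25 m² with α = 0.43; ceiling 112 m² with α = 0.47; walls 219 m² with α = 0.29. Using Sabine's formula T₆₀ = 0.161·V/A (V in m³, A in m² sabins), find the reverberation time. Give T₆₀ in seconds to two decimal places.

0.61 s

Total absorption A = 87·0.29 + 25·0.43 + 112·0.47 + 219·0.29 = 152.13 m² sabins.
T₆₀ = 0.161·V/A = 0.161·577/152.13 = 0.611 s.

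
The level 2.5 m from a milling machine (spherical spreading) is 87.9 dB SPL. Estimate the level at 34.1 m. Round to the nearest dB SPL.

For a point source, L₂ = L₁ − 20·log₁₀(r₂/r₁).
L₂ = 87.9 − 20·log₁₀(34.1/2.5) = 87.9 − 22.696 = 65.20 dB SPL.

65 dB SPL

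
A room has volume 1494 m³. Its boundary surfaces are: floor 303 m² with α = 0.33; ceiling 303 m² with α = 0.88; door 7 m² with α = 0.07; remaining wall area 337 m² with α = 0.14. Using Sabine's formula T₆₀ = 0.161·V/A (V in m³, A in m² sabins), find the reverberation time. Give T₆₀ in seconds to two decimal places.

Total absorption A = 303·0.33 + 303·0.88 + 7·0.07 + 337·0.14 = 414.30 m² sabins.
T₆₀ = 0.161 × 1494 / 414.30 = 0.581 s.

0.58 s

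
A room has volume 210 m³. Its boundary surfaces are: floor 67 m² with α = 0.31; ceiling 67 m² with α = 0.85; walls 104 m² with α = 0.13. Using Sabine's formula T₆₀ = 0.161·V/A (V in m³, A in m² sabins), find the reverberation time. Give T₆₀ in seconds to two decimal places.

0.37 s

A = Σ Sᵢαᵢ = 67·0.31 + 67·0.85 + 104·0.13 = 91.24 m².
T₆₀ = 0.161 × 210 / 91.24 = 0.371 s.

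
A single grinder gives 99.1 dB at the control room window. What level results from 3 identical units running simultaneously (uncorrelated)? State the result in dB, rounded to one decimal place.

103.9 dB

N identical incoherent sources raise the level by 10·log₁₀ N.
L_total = 99.1 + 10·log₁₀(3) = 99.1 + 4.771 = 103.87 dB.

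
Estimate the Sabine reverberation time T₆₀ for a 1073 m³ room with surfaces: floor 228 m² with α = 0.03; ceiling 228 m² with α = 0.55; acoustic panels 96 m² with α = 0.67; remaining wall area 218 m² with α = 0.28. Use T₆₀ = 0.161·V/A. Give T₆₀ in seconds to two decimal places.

A = Σ Sᵢαᵢ = 228·0.03 + 228·0.55 + 96·0.67 + 218·0.28 = 257.60 m².
T₆₀ = 0.161·V/A = 0.161·1073/257.60 = 0.671 s.

0.67 s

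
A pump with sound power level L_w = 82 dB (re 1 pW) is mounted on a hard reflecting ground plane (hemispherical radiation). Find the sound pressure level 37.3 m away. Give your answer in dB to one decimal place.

L_p = L_w − 10·log₁₀(2π·r²) with r = 37.3 m.
2π·r² = 8742 m², 10·log₁₀ of that is 39.416 dB.
L_p = 82 − 39.416 = 42.58 dB.

42.6 dB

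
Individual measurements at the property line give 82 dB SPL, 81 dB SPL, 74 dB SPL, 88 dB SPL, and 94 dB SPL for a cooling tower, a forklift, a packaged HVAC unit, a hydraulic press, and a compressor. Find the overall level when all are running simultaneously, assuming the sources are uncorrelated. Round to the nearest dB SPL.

95 dB SPL

Incoherent sources combine by intensity addition: L_total = 10·log₁₀(Σ 10^(L_i/10)).
Σ 10^(L/10) = 10^(82/10) + 10^(81/10) + 10^(74/10) + 10^(88/10) + 10^(94/10) = 3.452e+09.
L_total = 10·log₁₀(3.452e+09) = 95.38 dB SPL.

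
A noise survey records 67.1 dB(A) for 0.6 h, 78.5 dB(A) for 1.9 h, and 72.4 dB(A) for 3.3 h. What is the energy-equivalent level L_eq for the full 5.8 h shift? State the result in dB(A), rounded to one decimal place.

L_eq = 10·log₁₀[(1/T)·Σ tᵢ·10^(Lᵢ/10)] with T = 5.8 h.
Σ tᵢ·10^(Lᵢ/10) = 0.6·10^(67.1/10) + 1.9·10^(78.5/10) + 3.3·10^(72.4/10) = 1.949e+08.
L_eq = 10·log₁₀(1.949e+08/5.8) = 75.26 dB(A).

75.3 dB(A)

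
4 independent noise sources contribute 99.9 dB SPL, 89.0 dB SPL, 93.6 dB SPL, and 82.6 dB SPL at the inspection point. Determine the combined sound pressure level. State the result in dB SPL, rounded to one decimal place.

For uncorrelated sources the intensities add, so convert each level to linear form, sum, and take 10·log₁₀ of the total.
Σ 10^(L/10) = 10^(99.9/10) + 10^(89.0/10) + 10^(93.6/10) + 10^(82.6/10) = 1.304e+10.
L_total = 10·log₁₀(1.304e+10) = 101.15 dB SPL.

101.2 dB SPL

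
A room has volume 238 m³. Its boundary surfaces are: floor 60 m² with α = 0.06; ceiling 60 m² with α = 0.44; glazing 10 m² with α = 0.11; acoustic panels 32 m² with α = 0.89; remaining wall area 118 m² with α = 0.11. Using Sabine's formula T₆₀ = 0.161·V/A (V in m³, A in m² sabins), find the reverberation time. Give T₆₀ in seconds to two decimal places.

0.53 s

A = Σ Sᵢαᵢ = 60·0.06 + 60·0.44 + 10·0.11 + 32·0.89 + 118·0.11 = 72.56 m².
T₆₀ = 0.161·V/A = 0.161·238/72.56 = 0.528 s.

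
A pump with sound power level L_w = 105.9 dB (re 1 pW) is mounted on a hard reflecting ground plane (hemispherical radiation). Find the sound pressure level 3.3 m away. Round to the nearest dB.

The power spreads over a hemisphere of area 2π·r², so L_p = L_w − 10·log₁₀(2π·r²).
2π·r² = 68.42 m², 10·log₁₀ of that is 18.352 dB.
L_p = 105.9 − 18.352 = 87.55 dB.

88 dB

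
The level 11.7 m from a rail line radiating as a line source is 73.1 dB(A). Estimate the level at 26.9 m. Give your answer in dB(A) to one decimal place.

69.5 dB(A)

Line-source attenuation: ΔL = 10·log₁₀(r₂/r₁) = 10·log₁₀(26.9/11.7) = 3.616 dB.
L₂ = 73.1 − 10·log₁₀(26.9/11.7) = 73.1 − 3.616 = 69.48 dB(A).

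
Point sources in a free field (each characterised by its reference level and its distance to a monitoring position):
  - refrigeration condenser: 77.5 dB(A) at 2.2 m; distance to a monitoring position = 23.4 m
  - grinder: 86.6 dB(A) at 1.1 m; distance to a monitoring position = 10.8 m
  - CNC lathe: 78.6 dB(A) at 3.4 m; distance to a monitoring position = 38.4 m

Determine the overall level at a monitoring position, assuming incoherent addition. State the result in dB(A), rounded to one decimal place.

First find each source's level at the receiver (point-source: −20·log₁₀(r/r_ref)), then combine on an intensity basis.
refrigeration condenser: 77.5 − 20·log₁₀(23.4/2.2) = 77.5 − 20.54 = 56.96 dB(A).
grinder: 86.6 − 20·log₁₀(10.8/1.1) = 86.6 − 19.84 = 66.76 dB(A).
CNC lathe: 78.6 − 20·log₁₀(38.4/3.4) = 78.6 − 21.06 = 57.54 dB(A).
Σ 10^(L/10) = 5.807e+06 → L_total = 10·log₁₀(5.807e+06) = 67.64 dB(A).

67.6 dB(A)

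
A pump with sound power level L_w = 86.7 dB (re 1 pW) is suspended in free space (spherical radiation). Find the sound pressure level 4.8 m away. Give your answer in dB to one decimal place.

Free-field spherical radiation: L_p = L_w − 10·log₁₀(4π·r²), r = 4.8 m.
4π·r² = 289.5 m², 10·log₁₀ of that is 24.617 dB.
L_p = 86.7 − 24.617 = 62.08 dB.

62.1 dB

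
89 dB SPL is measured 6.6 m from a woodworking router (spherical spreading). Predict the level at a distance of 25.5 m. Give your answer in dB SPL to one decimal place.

77.3 dB SPL

Point-source attenuation: ΔL = 20·log₁₀(r₂/r₁) = 20·log₁₀(25.5/6.6) = 11.740 dB.
L₂ = 89 − 20·log₁₀(25.5/6.6) = 89 − 11.740 = 77.26 dB SPL.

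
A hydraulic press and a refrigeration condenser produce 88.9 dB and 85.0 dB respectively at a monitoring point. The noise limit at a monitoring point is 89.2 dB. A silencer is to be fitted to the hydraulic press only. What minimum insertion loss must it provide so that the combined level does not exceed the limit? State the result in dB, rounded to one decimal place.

Everything except the hydraulic press sums to 10^(85.0/10) = 3.162e+08 in linear terms, 85.00 dB.
The limit corresponds to 10^(89.2/10) = 8.318e+08; subtracting the fixed part leaves 5.155e+08 for the hydraulic press, i.e. 87.12 dB.
Required insertion loss = 88.9 − 87.12 = 1.78 dB.

1.8 dB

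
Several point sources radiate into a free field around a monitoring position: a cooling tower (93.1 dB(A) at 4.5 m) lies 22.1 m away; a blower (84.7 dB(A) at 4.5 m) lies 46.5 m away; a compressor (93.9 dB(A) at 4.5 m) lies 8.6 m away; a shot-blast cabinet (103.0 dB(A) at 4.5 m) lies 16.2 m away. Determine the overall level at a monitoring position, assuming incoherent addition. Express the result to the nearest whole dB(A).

First find each source's level at the receiver (point-source: −20·log₁₀(r/r_ref)), then combine on an intensity basis.
cooling tower: 93.1 − 20·log₁₀(22.1/4.5) = 93.1 − 13.82 = 79.28 dB(A).
blower: 84.7 − 20·log₁₀(46.5/4.5) = 84.7 − 20.28 = 64.42 dB(A).
compressor: 93.9 − 20·log₁₀(8.6/4.5) = 93.9 − 5.63 = 88.27 dB(A).
shot-blast cabinet: 103.0 − 20·log₁₀(16.2/4.5) = 103.0 − 11.13 = 91.87 dB(A).
Σ 10^(L/10) = 2.299e+09 → L_total = 10·log₁₀(2.299e+09) = 93.62 dB(A).

94 dB(A)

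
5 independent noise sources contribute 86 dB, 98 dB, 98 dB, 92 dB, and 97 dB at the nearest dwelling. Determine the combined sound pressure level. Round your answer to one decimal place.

102.9 dB

Incoherent sources combine by intensity addition: L_total = 10·log₁₀(Σ 10^(L_i/10)).
Σ 10^(L/10) = 10^(86/10) + 10^(98/10) + 10^(98/10) + 10^(92/10) + 10^(97/10) = 1.961e+10.
L_total = 10·log₁₀(1.961e+10) = 102.93 dB.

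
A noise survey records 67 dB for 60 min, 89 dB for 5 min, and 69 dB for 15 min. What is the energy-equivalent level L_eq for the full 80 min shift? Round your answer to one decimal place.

77.4 dB

The energy average is taken in the linear domain: L_eq = 10·log₁₀[(Σ tᵢ·10^(Lᵢ/10))/T], T = 80 min.
Σ tᵢ·10^(Lᵢ/10) = 60·10^(67/10) + 5·10^(89/10) + 15·10^(69/10) = 4.392e+09.
L_eq = 10·log₁₀(4.392e+09/80) = 77.40 dB.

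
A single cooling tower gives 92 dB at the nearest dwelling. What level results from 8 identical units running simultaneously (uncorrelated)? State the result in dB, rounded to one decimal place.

L_total = L₁ + 10·log₁₀ N for N identical incoherent sources.
L_total = 92 + 10·log₁₀(8) = 92 + 9.031 = 101.03 dB.

101.0 dB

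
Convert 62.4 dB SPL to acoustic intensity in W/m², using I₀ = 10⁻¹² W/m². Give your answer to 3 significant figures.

I/I₀ = 10^(62.4/10) = 1.738e+06, so I = 1.738e+06 × 10⁻¹² W/m².

1.74e-06 W/m²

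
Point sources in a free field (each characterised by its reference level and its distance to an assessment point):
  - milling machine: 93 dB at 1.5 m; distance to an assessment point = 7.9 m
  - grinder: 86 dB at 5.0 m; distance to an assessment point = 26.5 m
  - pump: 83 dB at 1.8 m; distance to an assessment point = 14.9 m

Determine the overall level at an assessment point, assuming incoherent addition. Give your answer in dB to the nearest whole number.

Propagate each source to the receiver with L = L_ref − 20·log₁₀(r/r_ref), then add intensities.
milling machine: 93 − 20·log₁₀(7.9/1.5) = 93 − 14.43 = 78.57 dB.
grinder: 86 − 20·log₁₀(26.5/5.0) = 86 − 14.49 = 71.51 dB.
pump: 83 − 20·log₁₀(14.9/1.8) = 83 − 18.36 = 64.64 dB.
Σ 10^(L/10) = 8.902e+07 → L_total = 10·log₁₀(8.902e+07) = 79.49 dB.

79 dB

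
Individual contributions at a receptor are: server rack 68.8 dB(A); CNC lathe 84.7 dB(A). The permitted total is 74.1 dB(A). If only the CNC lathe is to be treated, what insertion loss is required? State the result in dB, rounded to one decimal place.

Fixed contribution from the other source: Σ 10^(L/10) = 10^(68.8/10) = 7.586e+06 (68.80 dB(A)).
The limit corresponds to 10^(74.1/10) = 2.570e+07; subtracting the fixed part leaves 1.812e+07 for the CNC lathe, i.e. 72.58 dB(A).
So the CNC lathe must be reduced from 84.7 to 72.58 dB(A): IL = 12.12 dB.

12.1 dB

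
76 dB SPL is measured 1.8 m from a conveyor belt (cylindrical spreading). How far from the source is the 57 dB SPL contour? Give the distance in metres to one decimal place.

For a line source L₁ − L₂ = 10·log₁₀(r₂/r₁), so r₂ = r₁·10^((L₁−L₂)/10).
r₂ = 1.8·10^((76−57)/10) = 1.8·10^(19.0/10) = 142.98 m.

143.0 m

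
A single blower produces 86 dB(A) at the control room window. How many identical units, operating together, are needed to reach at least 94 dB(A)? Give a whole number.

7

The shortfall is 94 − 86 = 8.0 dB, and N units add 10·log₁₀ N, so need 10·log₁₀ N ≥ 8.0.
N ≥ 10^(8.0/10) = 6.310, so N = 7.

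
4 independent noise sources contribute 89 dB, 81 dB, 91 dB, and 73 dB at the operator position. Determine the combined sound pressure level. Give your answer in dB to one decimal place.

For uncorrelated sources the intensities add, so convert each level to linear form, sum, and take 10·log₁₀ of the total.
Σ 10^(L/10) = 10^(89/10) + 10^(81/10) + 10^(91/10) + 10^(73/10) = 2.199e+09.
L_total = 10·log₁₀(2.199e+09) = 93.42 dB.

93.4 dB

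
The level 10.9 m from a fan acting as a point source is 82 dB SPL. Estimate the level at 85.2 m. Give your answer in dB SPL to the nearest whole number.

64 dB SPL

Point-source attenuation: ΔL = 20·log₁₀(r₂/r₁) = 20·log₁₀(85.2/10.9) = 17.860 dB.
L₂ = 82 − 20·log₁₀(85.2/10.9) = 82 − 17.860 = 64.14 dB SPL.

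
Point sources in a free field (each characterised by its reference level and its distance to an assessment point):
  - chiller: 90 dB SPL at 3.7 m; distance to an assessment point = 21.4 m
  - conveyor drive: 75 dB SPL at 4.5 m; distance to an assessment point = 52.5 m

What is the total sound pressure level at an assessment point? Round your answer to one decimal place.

Propagate each source to the receiver with L = L_ref − 20·log₁₀(r/r_ref), then add intensities.
chiller: 90 − 20·log₁₀(21.4/3.7) = 90 − 15.24 = 74.76 dB SPL.
conveyor drive: 75 − 20·log₁₀(52.5/4.5) = 75 − 21.34 = 53.66 dB SPL.
Σ 10^(L/10) = 3.013e+07 → L_total = 10·log₁₀(3.013e+07) = 74.79 dB SPL.

74.8 dB SPL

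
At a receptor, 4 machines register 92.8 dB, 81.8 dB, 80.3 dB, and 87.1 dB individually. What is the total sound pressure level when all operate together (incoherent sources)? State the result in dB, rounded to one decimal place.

Incoherent sources combine by intensity addition: L_total = 10·log₁₀(Σ 10^(L_i/10)).
Σ 10^(L/10) = 10^(92.8/10) + 10^(81.8/10) + 10^(80.3/10) + 10^(87.1/10) = 2.677e+09.
L_total = 10·log₁₀(2.677e+09) = 94.28 dB.

94.3 dB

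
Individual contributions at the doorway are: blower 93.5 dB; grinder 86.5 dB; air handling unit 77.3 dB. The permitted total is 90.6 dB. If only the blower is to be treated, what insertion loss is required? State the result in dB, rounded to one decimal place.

The untreated sources together contribute 10^(86.5/10) + 10^(77.3/10) = 5.004e+08, i.e. 86.99 dB.
The limit corresponds to 10^(90.6/10) = 1.148e+09; subtracting the fixed part leaves 6.478e+08 for the blower, i.e. 88.11 dB.
So the blower must be reduced from 93.5 to 88.11 dB: IL = 5.39 dB.

5.4 dB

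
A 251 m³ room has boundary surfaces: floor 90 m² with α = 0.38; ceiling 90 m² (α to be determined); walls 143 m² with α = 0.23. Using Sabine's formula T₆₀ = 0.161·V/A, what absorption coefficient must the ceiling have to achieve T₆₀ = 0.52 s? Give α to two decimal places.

0.12

From T₆₀ = 0.161·V/A, the target T₆₀ = 0.52 s needs A = 0.161·251/0.52 = 77.71 m².
Absorption from the other surfaces = 90·0.38 + 143·0.23 = 67.09 m², so the ceiling must supply 10.62 m² over 90 m².
α = 10.62/90 = 0.118.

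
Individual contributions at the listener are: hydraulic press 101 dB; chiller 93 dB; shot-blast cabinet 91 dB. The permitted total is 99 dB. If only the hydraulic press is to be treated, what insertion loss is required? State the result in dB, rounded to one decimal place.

4.3 dB

Fixed contribution from the other sources: Σ 10^(L/10) = 10^(93/10) + 10^(91/10) = 3.254e+09 (95.12 dB).
To meet 99 dB overall, the treated hydraulic press may contribute at most 10^(99/10) − 3.254e+09 = 4.689e+09, i.e. 96.71 dB.
So the hydraulic press must be reduced from 101 to 96.71 dB: IL = 4.29 dB.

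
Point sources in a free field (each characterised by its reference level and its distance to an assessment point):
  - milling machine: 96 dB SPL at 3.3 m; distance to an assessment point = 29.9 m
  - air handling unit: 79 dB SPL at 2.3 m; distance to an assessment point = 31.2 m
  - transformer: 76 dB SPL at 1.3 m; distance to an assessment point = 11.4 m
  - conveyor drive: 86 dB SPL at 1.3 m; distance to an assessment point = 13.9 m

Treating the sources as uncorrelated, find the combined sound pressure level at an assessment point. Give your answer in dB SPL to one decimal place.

77.2 dB SPL

Apply inverse-square spreading to bring every level to the receiver, then sum 10^(L/10).
milling machine: 96 − 20·log₁₀(29.9/3.3) = 96 − 19.14 = 76.86 dB SPL.
air handling unit: 79 − 20·log₁₀(31.2/2.3) = 79 − 22.65 = 56.35 dB SPL.
transformer: 76 − 20·log₁₀(11.4/1.3) = 76 − 18.86 = 57.14 dB SPL.
conveyor drive: 86 − 20·log₁₀(13.9/1.3) = 86 − 20.58 = 65.42 dB SPL.
Σ 10^(L/10) = 5.293e+07 → L_total = 10·log₁₀(5.293e+07) = 77.24 dB SPL.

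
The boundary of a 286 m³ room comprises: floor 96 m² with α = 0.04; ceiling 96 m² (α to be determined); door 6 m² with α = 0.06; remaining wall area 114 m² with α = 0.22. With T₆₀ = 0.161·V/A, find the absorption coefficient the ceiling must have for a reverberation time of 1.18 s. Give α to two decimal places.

From T₆₀ = 0.161·V/A, the target T₆₀ = 1.18 s needs A = 0.161·286/1.18 = 39.02 m².
Absorption from the other surfaces = 96·0.04 + 6·0.06 + 114·0.22 = 29.28 m², so the ceiling must supply 9.74 m² over 96 m².
α = 9.74/96 = 0.101.

0.10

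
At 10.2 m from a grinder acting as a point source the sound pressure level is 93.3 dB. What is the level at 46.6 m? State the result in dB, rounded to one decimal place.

Point-source attenuation: ΔL = 20·log₁₀(r₂/r₁) = 20·log₁₀(46.6/10.2) = 13.196 dB.
L₂ = 93.3 − 20·log₁₀(46.6/10.2) = 93.3 − 13.196 = 80.10 dB.

80.1 dB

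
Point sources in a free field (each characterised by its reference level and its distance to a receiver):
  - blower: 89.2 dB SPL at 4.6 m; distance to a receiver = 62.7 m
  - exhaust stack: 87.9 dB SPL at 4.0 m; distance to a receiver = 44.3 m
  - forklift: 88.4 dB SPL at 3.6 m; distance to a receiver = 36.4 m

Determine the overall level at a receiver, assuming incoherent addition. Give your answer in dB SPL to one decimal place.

Apply inverse-square spreading to bring every level to the receiver, then sum 10^(L/10).
blower: 89.2 − 20·log₁₀(62.7/4.6) = 89.2 − 22.69 = 66.51 dB SPL.
exhaust stack: 87.9 − 20·log₁₀(44.3/4.0) = 87.9 − 20.89 = 67.01 dB SPL.
forklift: 88.4 − 20·log₁₀(36.4/3.6) = 88.4 − 20.10 = 68.30 dB SPL.
Σ 10^(L/10) = 1.627e+07 → L_total = 10·log₁₀(1.627e+07) = 72.11 dB SPL.

72.1 dB SPL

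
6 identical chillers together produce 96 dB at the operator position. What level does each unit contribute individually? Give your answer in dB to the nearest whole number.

88 dB

Dividing the total intensity by 6 lowers the level by 10·log₁₀ 6 = 7.782 dB: L₁ = 96 − 7.782.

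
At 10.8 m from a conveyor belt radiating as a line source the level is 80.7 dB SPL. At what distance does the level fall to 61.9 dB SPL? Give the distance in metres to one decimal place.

The 18.8 dB drop corresponds to a distance ratio of 10^(18.8/10) for a line source.
r₂ = 10.8·10^((80.7−61.9)/10) = 10.8·10^(18.8/10) = 819.26 m.

819.3 m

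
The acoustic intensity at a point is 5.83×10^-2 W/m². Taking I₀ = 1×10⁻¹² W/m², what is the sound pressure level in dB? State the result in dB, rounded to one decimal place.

107.7 dB

L = 10·log₁₀(I/I₀) = 10·log₁₀(5.83×10^-2/10⁻¹²) = 10·log₁₀(5.83×10^10).
L = 10·(0.7657 + 10) = 107.66 dB.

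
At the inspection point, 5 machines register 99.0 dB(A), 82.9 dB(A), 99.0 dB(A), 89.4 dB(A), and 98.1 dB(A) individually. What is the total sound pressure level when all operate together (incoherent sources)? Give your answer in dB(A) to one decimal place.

103.7 dB(A)

Incoherent sources combine by intensity addition: L_total = 10·log₁₀(Σ 10^(L_i/10)).
Σ 10^(L/10) = 10^(99.0/10) + 10^(82.9/10) + 10^(99.0/10) + 10^(89.4/10) + 10^(98.1/10) = 2.341e+10.
L_total = 10·log₁₀(2.341e+10) = 103.69 dB(A).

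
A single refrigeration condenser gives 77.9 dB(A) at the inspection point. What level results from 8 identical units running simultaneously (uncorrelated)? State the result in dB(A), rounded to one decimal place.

86.9 dB(A)

With 8 equal, uncorrelated contributions the intensity is 8× that of one unit, giving a rise of 10·log₁₀ 8.
L_total = 77.9 + 10·log₁₀(8) = 77.9 + 9.031 = 86.93 dB(A).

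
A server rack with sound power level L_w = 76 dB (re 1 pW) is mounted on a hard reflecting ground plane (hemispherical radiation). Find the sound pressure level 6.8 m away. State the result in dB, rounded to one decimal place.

Free-field hemispherical radiation: L_p = L_w − 10·log₁₀(2π·r²), r = 6.8 m.
2π·r² = 290.5 m², 10·log₁₀ of that is 24.632 dB.
L_p = 76 − 24.632 = 51.37 dB.

51.4 dB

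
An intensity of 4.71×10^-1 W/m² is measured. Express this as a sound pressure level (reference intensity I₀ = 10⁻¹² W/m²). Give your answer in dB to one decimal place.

I/I₀ = 4.71×10^-1/10⁻¹² = 4.71×10^11, and L = 10·log₁₀(I/I₀).
L = 10·(0.6730 + 11) = 116.73 dB.

116.7 dB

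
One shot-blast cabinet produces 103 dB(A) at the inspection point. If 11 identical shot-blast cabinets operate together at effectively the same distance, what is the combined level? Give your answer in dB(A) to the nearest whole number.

L_total = L₁ + 10·log₁₀ N for N identical incoherent sources.
L_total = 103 + 10·log₁₀(11) = 103 + 10.414 = 113.41 dB(A).

113 dB(A)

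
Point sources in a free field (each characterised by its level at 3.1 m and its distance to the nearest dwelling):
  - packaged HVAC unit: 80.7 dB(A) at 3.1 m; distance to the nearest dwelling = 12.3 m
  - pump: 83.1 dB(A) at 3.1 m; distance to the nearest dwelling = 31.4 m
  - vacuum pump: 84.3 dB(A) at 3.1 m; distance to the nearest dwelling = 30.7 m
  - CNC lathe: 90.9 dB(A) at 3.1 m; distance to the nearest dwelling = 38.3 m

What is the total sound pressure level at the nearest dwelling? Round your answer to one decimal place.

73.1 dB(A)

Propagate each source to the receiver with L = L_ref − 20·log₁₀(r/r_ref), then add intensities.
packaged HVAC unit: 80.7 − 20·log₁₀(12.3/3.1) = 80.7 − 11.97 = 68.73 dB(A).
pump: 83.1 − 20·log₁₀(31.4/3.1) = 83.1 − 20.11 = 62.99 dB(A).
vacuum pump: 84.3 − 20·log₁₀(30.7/3.1) = 84.3 − 19.92 = 64.38 dB(A).
CNC lathe: 90.9 − 20·log₁₀(38.3/3.1) = 90.9 − 21.84 = 69.06 dB(A).
Σ 10^(L/10) = 2.026e+07 → L_total = 10·log₁₀(2.026e+07) = 73.07 dB(A).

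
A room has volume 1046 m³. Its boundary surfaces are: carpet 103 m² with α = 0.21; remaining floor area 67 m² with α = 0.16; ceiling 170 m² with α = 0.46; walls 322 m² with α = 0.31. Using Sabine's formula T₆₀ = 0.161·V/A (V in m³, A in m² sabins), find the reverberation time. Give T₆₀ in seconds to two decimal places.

0.80 s

Summing Sᵢαᵢ: 103·0.21 + 67·0.16 + 170·0.46 + 322·0.31 = 210.37 m².
T₆₀ = 0.161·V/A = 0.161·1046/210.37 = 0.801 s.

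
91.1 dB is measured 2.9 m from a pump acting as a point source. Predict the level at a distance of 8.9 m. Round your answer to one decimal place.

Point-source attenuation: ΔL = 20·log₁₀(r₂/r₁) = 20·log₁₀(8.9/2.9) = 9.740 dB.
L₂ = 91.1 − 20·log₁₀(8.9/2.9) = 91.1 − 9.740 = 81.36 dB.

81.4 dB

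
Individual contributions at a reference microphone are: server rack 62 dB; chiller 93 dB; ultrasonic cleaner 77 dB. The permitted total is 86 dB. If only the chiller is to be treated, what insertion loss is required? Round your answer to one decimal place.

7.6 dB

Everything except the chiller sums to 10^(62/10) + 10^(77/10) = 5.170e+07 in linear terms, 77.14 dB.
To meet 86 dB overall, the treated chiller may contribute at most 10^(86/10) − 5.170e+07 = 3.464e+08, i.e. 85.40 dB.
Required insertion loss = 93 − 85.40 = 7.60 dB.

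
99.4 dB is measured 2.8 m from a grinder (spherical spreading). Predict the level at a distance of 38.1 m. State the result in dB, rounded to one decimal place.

Point-source attenuation: ΔL = 20·log₁₀(r₂/r₁) = 20·log₁₀(38.1/2.8) = 22.675 dB.
L₂ = 99.4 − 20·log₁₀(38.1/2.8) = 99.4 − 22.675 = 76.72 dB.

76.7 dB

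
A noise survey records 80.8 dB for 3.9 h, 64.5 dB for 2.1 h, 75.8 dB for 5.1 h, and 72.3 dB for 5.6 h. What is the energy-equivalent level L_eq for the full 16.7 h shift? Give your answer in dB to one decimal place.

76.6 dB

The energy average is taken in the linear domain: L_eq = 10·log₁₀[(Σ tᵢ·10^(Lᵢ/10))/T], T = 16.7 h.
Σ tᵢ·10^(Lᵢ/10) = 3.9·10^(80.8/10) + 2.1·10^(64.5/10) + 5.1·10^(75.8/10) + 5.6·10^(72.3/10) = 7.638e+08.
L_eq = 10·log₁₀(7.638e+08/16.7) = 76.60 dB.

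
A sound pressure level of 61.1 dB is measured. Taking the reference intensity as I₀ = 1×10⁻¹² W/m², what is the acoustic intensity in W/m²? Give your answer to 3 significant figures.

1.29e-06 W/m²

I = I₀·10^(L/10) = 10⁻¹² × 10^(61.1/10) = 10^(-5.890).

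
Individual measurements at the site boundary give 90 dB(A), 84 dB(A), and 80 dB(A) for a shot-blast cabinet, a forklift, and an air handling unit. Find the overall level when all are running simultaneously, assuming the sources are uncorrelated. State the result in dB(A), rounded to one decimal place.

Incoherent sources combine by intensity addition: L_total = 10·log₁₀(Σ 10^(L_i/10)).
Σ 10^(L/10) = 10^(90/10) + 10^(84/10) + 10^(80/10) = 1.351e+09.
L_total = 10·log₁₀(1.351e+09) = 91.31 dB(A).

91.3 dB(A)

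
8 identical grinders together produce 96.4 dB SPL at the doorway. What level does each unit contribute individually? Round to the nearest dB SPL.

For N identical incoherent sources L_total = L₁ + 10·log₁₀ N, so L₁ = 96.4 − 10·log₁₀(8) = 96.4 − 9.031.

87 dB SPL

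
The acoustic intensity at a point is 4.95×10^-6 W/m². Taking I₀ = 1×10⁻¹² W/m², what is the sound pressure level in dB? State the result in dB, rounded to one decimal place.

66.9 dB

L = 10·log₁₀(I/I₀) = 10·log₁₀(4.95×10^-6/10⁻¹²) = 10·log₁₀(4.95×10^6).
L = 10·(0.6946 + 6) = 66.95 dB.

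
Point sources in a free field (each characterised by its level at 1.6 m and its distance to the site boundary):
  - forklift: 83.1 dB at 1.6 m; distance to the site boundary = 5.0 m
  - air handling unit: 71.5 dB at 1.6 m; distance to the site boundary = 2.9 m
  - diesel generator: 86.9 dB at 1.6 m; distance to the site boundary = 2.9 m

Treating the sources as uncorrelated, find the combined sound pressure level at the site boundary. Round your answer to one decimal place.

First find each source's level at the receiver (point-source: −20·log₁₀(r/r_ref)), then combine on an intensity basis.
forklift: 83.1 − 20·log₁₀(5.0/1.6) = 83.1 − 9.90 = 73.20 dB.
air handling unit: 71.5 − 20·log₁₀(2.9/1.6) = 71.5 − 5.17 = 66.33 dB.
diesel generator: 86.9 − 20·log₁₀(2.9/1.6) = 86.9 − 5.17 = 81.73 dB.
Σ 10^(L/10) = 1.743e+08 → L_total = 10·log₁₀(1.743e+08) = 82.41 dB.

82.4 dB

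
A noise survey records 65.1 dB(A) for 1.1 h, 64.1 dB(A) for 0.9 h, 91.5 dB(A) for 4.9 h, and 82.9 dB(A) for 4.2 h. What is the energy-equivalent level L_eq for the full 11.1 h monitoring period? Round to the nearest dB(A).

The energy average is taken in the linear domain: L_eq = 10·log₁₀[(Σ tᵢ·10^(Lᵢ/10))/T], T = 11.1 h.
Σ tᵢ·10^(Lᵢ/10) = 1.1·10^(65.1/10) + 0.9·10^(64.1/10) + 4.9·10^(91.5/10) + 4.2·10^(82.9/10) = 7.746e+09.
L_eq = 10·log₁₀(7.746e+09/11.1) = 88.44 dB(A).

88 dB(A)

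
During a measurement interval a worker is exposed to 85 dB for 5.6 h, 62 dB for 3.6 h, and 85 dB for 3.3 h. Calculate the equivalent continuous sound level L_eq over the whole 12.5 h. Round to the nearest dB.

The energy average is taken in the linear domain: L_eq = 10·log₁₀[(Σ tᵢ·10^(Lᵢ/10))/T], T = 12.5 h.
Σ tᵢ·10^(Lᵢ/10) = 5.6·10^(85/10) + 3.6·10^(62/10) + 3.3·10^(85/10) = 2.820e+09.
L_eq = 10·log₁₀(2.820e+09/12.5) = 83.53 dB.

84 dB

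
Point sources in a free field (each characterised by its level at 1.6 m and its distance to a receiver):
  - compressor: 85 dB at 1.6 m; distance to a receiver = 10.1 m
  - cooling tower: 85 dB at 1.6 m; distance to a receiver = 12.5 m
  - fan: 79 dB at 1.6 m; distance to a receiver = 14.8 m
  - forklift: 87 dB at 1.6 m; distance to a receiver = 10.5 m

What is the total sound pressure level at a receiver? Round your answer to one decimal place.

74.1 dB

Apply inverse-square spreading to bring every level to the receiver, then sum 10^(L/10).
compressor: 85 − 20·log₁₀(10.1/1.6) = 85 − 16.00 = 69.00 dB.
cooling tower: 85 − 20·log₁₀(12.5/1.6) = 85 − 17.86 = 67.14 dB.
fan: 79 − 20·log₁₀(14.8/1.6) = 79 − 19.32 = 59.68 dB.
forklift: 87 − 20·log₁₀(10.5/1.6) = 87 − 16.34 = 70.66 dB.
Σ 10^(L/10) = 2.568e+07 → L_total = 10·log₁₀(2.568e+07) = 74.10 dB.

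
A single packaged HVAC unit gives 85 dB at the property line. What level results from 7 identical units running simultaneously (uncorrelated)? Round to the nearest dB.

L_total = L₁ + 10·log₁₀ N for N identical incoherent sources.
L_total = 85 + 10·log₁₀(7) = 85 + 8.451 = 93.45 dB.

93 dB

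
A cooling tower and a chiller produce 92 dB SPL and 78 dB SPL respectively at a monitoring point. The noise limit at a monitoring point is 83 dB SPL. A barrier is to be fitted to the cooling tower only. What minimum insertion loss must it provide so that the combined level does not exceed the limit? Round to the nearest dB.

11 dB

The untreated sources together contribute 10^(78/10) = 6.310e+07, i.e. 78.00 dB SPL.
To meet 83 dB SPL overall, the treated cooling tower may contribute at most 10^(83/10) − 6.310e+07 = 1.364e+08, i.e. 81.35 dB SPL.
Required insertion loss = 92 − 81.35 = 10.65 dB.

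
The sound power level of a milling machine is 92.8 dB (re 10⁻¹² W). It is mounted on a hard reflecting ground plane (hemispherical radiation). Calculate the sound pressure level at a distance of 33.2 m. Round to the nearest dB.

The power spreads over a hemisphere of area 2π·r², so L_p = L_w − 10·log₁₀(2π·r²).
2π·r² = 6926 m², 10·log₁₀ of that is 38.405 dB.
L_p = 92.8 − 38.405 = 54.40 dB.

54 dB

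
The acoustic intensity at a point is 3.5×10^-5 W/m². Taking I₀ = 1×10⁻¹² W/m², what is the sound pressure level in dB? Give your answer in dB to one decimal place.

75.4 dB

Dividing by I₀ shifts the exponent by 12: I/I₀ = 3.5×10^7.
L = 10·(0.5441 + 7) = 75.44 dB.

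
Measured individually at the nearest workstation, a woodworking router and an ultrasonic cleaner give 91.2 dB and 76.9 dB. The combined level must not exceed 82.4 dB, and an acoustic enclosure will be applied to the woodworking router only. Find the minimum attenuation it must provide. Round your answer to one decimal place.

10.2 dB

Everything except the woodworking router sums to 10^(76.9/10) = 4.898e+07 in linear terms, 76.90 dB.
To meet 82.4 dB overall, the treated woodworking router may contribute at most 10^(82.4/10) − 4.898e+07 = 1.248e+08, i.e. 80.96 dB.
Required insertion loss = 91.2 − 80.96 = 10.24 dB.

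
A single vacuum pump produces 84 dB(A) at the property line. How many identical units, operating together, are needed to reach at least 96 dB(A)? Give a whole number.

16

The shortfall is 96 − 84 = 12.0 dB, and N units add 10·log₁₀ N, so need 10·log₁₀ N ≥ 12.0.
N ≥ 10^(12.0/10) = 15.849, so N = 16.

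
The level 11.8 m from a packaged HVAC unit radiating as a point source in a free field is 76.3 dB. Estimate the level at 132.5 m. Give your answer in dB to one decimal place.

Spherical spreading from a point source gives a 20·log₁₀(r₂/r₁) drop.
L₂ = 76.3 − 20·log₁₀(132.5/11.8) = 76.3 − 21.007 = 55.29 dB.

55.3 dB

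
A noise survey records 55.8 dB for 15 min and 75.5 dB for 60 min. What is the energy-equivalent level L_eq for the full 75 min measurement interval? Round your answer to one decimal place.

74.5 dB

Weight each interval's intensity by its duration and average over T = 75 min:
Σ tᵢ·10^(Lᵢ/10) = 15·10^(55.8/10) + 60·10^(75.5/10) = 2.135e+09.
L_eq = 10·log₁₀(2.135e+09/75) = 74.54 dB.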